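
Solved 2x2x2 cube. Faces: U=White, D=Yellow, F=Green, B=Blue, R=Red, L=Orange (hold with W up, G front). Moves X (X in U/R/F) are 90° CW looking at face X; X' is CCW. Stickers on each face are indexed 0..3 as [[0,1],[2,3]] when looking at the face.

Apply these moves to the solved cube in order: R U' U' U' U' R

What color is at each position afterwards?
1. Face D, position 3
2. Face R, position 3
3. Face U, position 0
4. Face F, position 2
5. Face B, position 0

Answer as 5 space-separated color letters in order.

After move 1 (R): R=RRRR U=WGWG F=GYGY D=YBYB B=WBWB
After move 2 (U'): U=GGWW F=OOGY R=GYRR B=RRWB L=WBOO
After move 3 (U'): U=GWGW F=WBGY R=OORR B=GYWB L=RROO
After move 4 (U'): U=WWGG F=RRGY R=WBRR B=OOWB L=GYOO
After move 5 (U'): U=WGWG F=GYGY R=RRRR B=WBWB L=OOOO
After move 6 (R): R=RRRR U=WYWY F=GBGB D=YWYW B=GBGB
Query 1: D[3] = W
Query 2: R[3] = R
Query 3: U[0] = W
Query 4: F[2] = G
Query 5: B[0] = G

Answer: W R W G G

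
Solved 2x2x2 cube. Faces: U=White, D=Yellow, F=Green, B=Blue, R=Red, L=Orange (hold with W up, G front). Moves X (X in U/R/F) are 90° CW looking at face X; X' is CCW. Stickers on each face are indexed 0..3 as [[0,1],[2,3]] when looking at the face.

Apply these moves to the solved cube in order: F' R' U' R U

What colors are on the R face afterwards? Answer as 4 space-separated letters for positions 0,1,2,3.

Answer: R R Y W

Derivation:
After move 1 (F'): F=GGGG U=WWRR R=YRYR D=OOYY L=OWOW
After move 2 (R'): R=RRYY U=WBRB F=GWGR D=OGYG B=YBOB
After move 3 (U'): U=BBWR F=OWGR R=GWYY B=RROB L=YBOW
After move 4 (R): R=YGYW U=BWWR F=OGGG D=OOYR B=RRBB
After move 5 (U): U=WBRW F=YGGG R=RRYW B=YBBB L=OGOW
Query: R face = RRYW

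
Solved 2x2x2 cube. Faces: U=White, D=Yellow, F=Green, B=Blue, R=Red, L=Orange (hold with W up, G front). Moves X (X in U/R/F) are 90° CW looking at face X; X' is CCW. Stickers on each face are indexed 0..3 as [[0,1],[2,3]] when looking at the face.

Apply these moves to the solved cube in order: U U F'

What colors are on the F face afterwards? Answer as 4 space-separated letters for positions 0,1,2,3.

After move 1 (U): U=WWWW F=RRGG R=BBRR B=OOBB L=GGOO
After move 2 (U): U=WWWW F=BBGG R=OORR B=GGBB L=RROO
After move 3 (F'): F=BGBG U=WWOR R=YOYR D=ROYY L=RWOW
Query: F face = BGBG

Answer: B G B G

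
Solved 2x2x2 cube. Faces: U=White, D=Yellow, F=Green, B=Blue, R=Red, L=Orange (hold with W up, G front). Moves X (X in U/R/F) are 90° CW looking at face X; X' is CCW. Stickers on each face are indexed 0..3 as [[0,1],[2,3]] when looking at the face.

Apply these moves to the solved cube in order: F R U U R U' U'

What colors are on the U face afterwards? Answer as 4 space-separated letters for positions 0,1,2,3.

After move 1 (F): F=GGGG U=WWOO R=WRWR D=RRYY L=OYOY
After move 2 (R): R=WWRR U=WGOG F=GRGY D=RBYB B=OBWB
After move 3 (U): U=OWGG F=WWGY R=OBRR B=OYWB L=GROY
After move 4 (U): U=GOGW F=OBGY R=OYRR B=GRWB L=WWOY
After move 5 (R): R=RORY U=GBGY F=OBGB D=RWYG B=WROB
After move 6 (U'): U=BYGG F=WWGB R=OBRY B=ROOB L=WROY
After move 7 (U'): U=YGBG F=WRGB R=WWRY B=OBOB L=ROOY
Query: U face = YGBG

Answer: Y G B G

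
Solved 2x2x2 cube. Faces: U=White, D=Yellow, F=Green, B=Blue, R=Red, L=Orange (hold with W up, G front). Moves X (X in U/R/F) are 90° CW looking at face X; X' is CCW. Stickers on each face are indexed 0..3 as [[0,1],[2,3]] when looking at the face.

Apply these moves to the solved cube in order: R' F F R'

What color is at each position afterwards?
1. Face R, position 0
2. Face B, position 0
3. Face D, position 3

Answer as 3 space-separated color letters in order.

Answer: R G G

Derivation:
After move 1 (R'): R=RRRR U=WBWB F=GWGW D=YGYG B=YBYB
After move 2 (F): F=GGWW U=WBOO R=WRBR D=RRYG L=OYOG
After move 3 (F): F=WGWG U=WBGY R=OROR D=BWYG L=OROR
After move 4 (R'): R=RROO U=WYGY F=WBWY D=BGYG B=GBWB
Query 1: R[0] = R
Query 2: B[0] = G
Query 3: D[3] = G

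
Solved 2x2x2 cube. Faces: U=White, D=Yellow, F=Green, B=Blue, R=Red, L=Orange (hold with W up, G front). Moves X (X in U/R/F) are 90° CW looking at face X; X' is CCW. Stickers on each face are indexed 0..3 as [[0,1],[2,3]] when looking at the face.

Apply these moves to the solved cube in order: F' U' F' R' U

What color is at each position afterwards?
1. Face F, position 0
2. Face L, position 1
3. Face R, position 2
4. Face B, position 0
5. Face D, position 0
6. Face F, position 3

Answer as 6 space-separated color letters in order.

Answer: G R O B B Y

Derivation:
After move 1 (F'): F=GGGG U=WWRR R=YRYR D=OOYY L=OWOW
After move 2 (U'): U=WRWR F=OWGG R=GGYR B=YRBB L=BBOW
After move 3 (F'): F=WGOG U=WRGY R=OGOR D=BWYY L=BROW
After move 4 (R'): R=GROO U=WBGY F=WROY D=BGYG B=YRWB
After move 5 (U): U=GWYB F=GROY R=YROO B=BRWB L=WROW
Query 1: F[0] = G
Query 2: L[1] = R
Query 3: R[2] = O
Query 4: B[0] = B
Query 5: D[0] = B
Query 6: F[3] = Y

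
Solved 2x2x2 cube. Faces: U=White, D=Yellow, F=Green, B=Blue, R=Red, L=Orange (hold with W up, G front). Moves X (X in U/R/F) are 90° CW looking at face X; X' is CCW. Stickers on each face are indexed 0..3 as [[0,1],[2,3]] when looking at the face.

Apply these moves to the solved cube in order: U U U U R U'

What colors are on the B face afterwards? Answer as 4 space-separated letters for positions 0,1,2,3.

Answer: R R W B

Derivation:
After move 1 (U): U=WWWW F=RRGG R=BBRR B=OOBB L=GGOO
After move 2 (U): U=WWWW F=BBGG R=OORR B=GGBB L=RROO
After move 3 (U): U=WWWW F=OOGG R=GGRR B=RRBB L=BBOO
After move 4 (U): U=WWWW F=GGGG R=RRRR B=BBBB L=OOOO
After move 5 (R): R=RRRR U=WGWG F=GYGY D=YBYB B=WBWB
After move 6 (U'): U=GGWW F=OOGY R=GYRR B=RRWB L=WBOO
Query: B face = RRWB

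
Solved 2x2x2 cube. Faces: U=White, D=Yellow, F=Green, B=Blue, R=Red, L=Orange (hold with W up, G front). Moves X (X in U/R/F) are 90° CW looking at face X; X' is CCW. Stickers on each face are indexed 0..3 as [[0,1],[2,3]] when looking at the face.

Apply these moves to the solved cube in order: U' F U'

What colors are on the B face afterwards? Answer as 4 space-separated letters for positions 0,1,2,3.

Answer: W G B B

Derivation:
After move 1 (U'): U=WWWW F=OOGG R=GGRR B=RRBB L=BBOO
After move 2 (F): F=GOGO U=WWOB R=WGWR D=RGYY L=BYOY
After move 3 (U'): U=WBWO F=BYGO R=GOWR B=WGBB L=RROY
Query: B face = WGBB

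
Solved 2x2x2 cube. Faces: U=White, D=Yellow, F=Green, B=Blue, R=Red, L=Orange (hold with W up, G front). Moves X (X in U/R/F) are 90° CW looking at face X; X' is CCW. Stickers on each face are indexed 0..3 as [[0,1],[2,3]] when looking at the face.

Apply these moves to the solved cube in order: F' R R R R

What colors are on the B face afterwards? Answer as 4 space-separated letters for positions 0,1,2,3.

After move 1 (F'): F=GGGG U=WWRR R=YRYR D=OOYY L=OWOW
After move 2 (R): R=YYRR U=WGRG F=GOGY D=OBYB B=RBWB
After move 3 (R): R=RYRY U=WORY F=GBGB D=OWYR B=GBGB
After move 4 (R): R=RRYY U=WBRB F=GWGR D=OGYG B=YBOB
After move 5 (R): R=YRYR U=WWRR F=GGGG D=OOYY B=BBBB
Query: B face = BBBB

Answer: B B B B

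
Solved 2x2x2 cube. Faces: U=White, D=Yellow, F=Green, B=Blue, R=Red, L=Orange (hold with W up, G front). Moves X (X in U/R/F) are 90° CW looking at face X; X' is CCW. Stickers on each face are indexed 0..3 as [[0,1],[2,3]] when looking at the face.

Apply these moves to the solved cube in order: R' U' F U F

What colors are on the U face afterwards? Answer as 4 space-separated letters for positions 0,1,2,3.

After move 1 (R'): R=RRRR U=WBWB F=GWGW D=YGYG B=YBYB
After move 2 (U'): U=BBWW F=OOGW R=GWRR B=RRYB L=YBOO
After move 3 (F): F=GOWO U=BBOB R=WWWR D=RGYG L=YYOG
After move 4 (U): U=OBBB F=WWWO R=RRWR B=YYYB L=GOOG
After move 5 (F): F=WWOW U=OBGO R=BRBR D=WRYG L=GROG
Query: U face = OBGO

Answer: O B G O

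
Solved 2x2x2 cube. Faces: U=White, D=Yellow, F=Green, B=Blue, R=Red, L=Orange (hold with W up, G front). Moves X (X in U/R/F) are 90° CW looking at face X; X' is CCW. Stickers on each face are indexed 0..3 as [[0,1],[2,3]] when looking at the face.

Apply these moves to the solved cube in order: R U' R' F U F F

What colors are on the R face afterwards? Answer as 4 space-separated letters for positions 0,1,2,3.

After move 1 (R): R=RRRR U=WGWG F=GYGY D=YBYB B=WBWB
After move 2 (U'): U=GGWW F=OOGY R=GYRR B=RRWB L=WBOO
After move 3 (R'): R=YRGR U=GWWR F=OGGW D=YOYY B=BRBB
After move 4 (F): F=GOWG U=GWOB R=WRRR D=GYYY L=WYOO
After move 5 (U): U=OGBW F=WRWG R=BRRR B=WYBB L=GOOO
After move 6 (F): F=WWGR U=OGOO R=BRWR D=RBYY L=GGOY
After move 7 (F): F=GWRW U=OGYG R=OROR D=WBYY L=GROB
Query: R face = OROR

Answer: O R O R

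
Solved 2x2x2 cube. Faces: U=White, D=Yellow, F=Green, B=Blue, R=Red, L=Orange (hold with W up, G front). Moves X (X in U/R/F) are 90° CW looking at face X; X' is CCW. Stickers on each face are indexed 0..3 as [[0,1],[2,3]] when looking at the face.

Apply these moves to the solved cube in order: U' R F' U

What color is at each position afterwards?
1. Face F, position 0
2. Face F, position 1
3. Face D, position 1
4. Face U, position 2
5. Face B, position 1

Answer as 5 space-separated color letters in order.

Answer: B G O R G

Derivation:
After move 1 (U'): U=WWWW F=OOGG R=GGRR B=RRBB L=BBOO
After move 2 (R): R=RGRG U=WOWG F=OYGY D=YBYR B=WRWB
After move 3 (F'): F=YYOG U=WORR R=BGYG D=BOYR L=BGOW
After move 4 (U): U=RWRO F=BGOG R=WRYG B=BGWB L=YYOW
Query 1: F[0] = B
Query 2: F[1] = G
Query 3: D[1] = O
Query 4: U[2] = R
Query 5: B[1] = G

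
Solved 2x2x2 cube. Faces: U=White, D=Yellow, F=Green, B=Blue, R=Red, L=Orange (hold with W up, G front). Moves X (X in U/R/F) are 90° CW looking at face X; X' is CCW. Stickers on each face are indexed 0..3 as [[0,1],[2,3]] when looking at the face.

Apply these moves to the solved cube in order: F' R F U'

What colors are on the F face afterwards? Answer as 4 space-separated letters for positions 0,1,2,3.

After move 1 (F'): F=GGGG U=WWRR R=YRYR D=OOYY L=OWOW
After move 2 (R): R=YYRR U=WGRG F=GOGY D=OBYB B=RBWB
After move 3 (F): F=GGYO U=WGWW R=RYGR D=RYYB L=OOOB
After move 4 (U'): U=GWWW F=OOYO R=GGGR B=RYWB L=RBOB
Query: F face = OOYO

Answer: O O Y O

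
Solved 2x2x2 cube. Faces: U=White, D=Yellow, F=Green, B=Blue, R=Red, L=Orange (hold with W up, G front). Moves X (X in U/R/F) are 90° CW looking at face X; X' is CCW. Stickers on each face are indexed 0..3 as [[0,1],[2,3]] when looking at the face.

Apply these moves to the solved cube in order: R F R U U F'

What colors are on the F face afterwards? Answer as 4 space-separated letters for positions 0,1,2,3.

After move 1 (R): R=RRRR U=WGWG F=GYGY D=YBYB B=WBWB
After move 2 (F): F=GGYY U=WGOO R=WRGR D=RRYB L=OYOB
After move 3 (R): R=GWRR U=WGOY F=GRYB D=RWYW B=OBGB
After move 4 (U): U=OWYG F=GWYB R=OBRR B=OYGB L=GROB
After move 5 (U): U=YOGW F=OBYB R=OYRR B=GRGB L=GWOB
After move 6 (F'): F=BBOY U=YOOR R=WYRR D=WBYW L=GWOG
Query: F face = BBOY

Answer: B B O Y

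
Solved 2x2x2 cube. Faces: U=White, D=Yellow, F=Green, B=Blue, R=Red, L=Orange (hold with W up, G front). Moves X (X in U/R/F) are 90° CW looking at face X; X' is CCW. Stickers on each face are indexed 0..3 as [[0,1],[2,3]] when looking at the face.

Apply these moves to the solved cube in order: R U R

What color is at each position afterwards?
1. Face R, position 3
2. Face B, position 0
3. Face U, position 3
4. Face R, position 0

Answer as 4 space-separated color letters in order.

After move 1 (R): R=RRRR U=WGWG F=GYGY D=YBYB B=WBWB
After move 2 (U): U=WWGG F=RRGY R=WBRR B=OOWB L=GYOO
After move 3 (R): R=RWRB U=WRGY F=RBGB D=YWYO B=GOWB
Query 1: R[3] = B
Query 2: B[0] = G
Query 3: U[3] = Y
Query 4: R[0] = R

Answer: B G Y R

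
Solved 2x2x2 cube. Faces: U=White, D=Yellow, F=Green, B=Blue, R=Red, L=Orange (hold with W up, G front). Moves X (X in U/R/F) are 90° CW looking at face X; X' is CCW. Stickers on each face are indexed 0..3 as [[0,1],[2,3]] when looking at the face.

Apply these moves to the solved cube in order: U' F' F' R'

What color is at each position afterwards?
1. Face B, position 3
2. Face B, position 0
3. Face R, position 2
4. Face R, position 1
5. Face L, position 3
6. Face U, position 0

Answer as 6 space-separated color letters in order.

After move 1 (U'): U=WWWW F=OOGG R=GGRR B=RRBB L=BBOO
After move 2 (F'): F=OGOG U=WWGR R=YGYR D=BOYY L=BWOW
After move 3 (F'): F=GGOO U=WWYY R=OGBR D=WWYY L=BROG
After move 4 (R'): R=GROB U=WBYR F=GWOY D=WGYO B=YRWB
Query 1: B[3] = B
Query 2: B[0] = Y
Query 3: R[2] = O
Query 4: R[1] = R
Query 5: L[3] = G
Query 6: U[0] = W

Answer: B Y O R G W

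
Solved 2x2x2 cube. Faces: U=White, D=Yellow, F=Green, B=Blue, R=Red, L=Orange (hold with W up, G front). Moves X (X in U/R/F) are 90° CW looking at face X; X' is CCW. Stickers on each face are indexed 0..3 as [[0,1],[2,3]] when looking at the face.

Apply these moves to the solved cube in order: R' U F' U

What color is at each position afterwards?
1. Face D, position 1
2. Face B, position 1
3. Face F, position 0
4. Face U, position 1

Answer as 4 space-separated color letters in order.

Answer: O B G W

Derivation:
After move 1 (R'): R=RRRR U=WBWB F=GWGW D=YGYG B=YBYB
After move 2 (U): U=WWBB F=RRGW R=YBRR B=OOYB L=GWOO
After move 3 (F'): F=RWRG U=WWYR R=GBYR D=WOYG L=GBOB
After move 4 (U): U=YWRW F=GBRG R=OOYR B=GBYB L=RWOB
Query 1: D[1] = O
Query 2: B[1] = B
Query 3: F[0] = G
Query 4: U[1] = W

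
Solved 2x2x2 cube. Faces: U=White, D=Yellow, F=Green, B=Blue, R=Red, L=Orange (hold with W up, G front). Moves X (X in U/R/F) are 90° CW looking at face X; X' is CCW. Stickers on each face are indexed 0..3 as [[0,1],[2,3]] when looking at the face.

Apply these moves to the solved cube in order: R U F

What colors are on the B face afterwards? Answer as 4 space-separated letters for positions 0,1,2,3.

After move 1 (R): R=RRRR U=WGWG F=GYGY D=YBYB B=WBWB
After move 2 (U): U=WWGG F=RRGY R=WBRR B=OOWB L=GYOO
After move 3 (F): F=GRYR U=WWOY R=GBGR D=RWYB L=GYOB
Query: B face = OOWB

Answer: O O W B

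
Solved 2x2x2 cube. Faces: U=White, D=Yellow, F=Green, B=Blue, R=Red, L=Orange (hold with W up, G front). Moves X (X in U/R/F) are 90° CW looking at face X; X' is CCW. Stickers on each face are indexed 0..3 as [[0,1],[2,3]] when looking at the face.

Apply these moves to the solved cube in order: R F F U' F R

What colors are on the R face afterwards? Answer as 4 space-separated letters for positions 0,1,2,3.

Answer: B W R G

Derivation:
After move 1 (R): R=RRRR U=WGWG F=GYGY D=YBYB B=WBWB
After move 2 (F): F=GGYY U=WGOO R=WRGR D=RRYB L=OYOB
After move 3 (F): F=YGYG U=WGBY R=OROR D=GWYB L=OROR
After move 4 (U'): U=GYWB F=ORYG R=YGOR B=ORWB L=WBOR
After move 5 (F): F=YOGR U=GYRB R=WGBR D=OYYB L=WGOW
After move 6 (R): R=BWRG U=GORR F=YYGB D=OWYO B=BRYB
Query: R face = BWRG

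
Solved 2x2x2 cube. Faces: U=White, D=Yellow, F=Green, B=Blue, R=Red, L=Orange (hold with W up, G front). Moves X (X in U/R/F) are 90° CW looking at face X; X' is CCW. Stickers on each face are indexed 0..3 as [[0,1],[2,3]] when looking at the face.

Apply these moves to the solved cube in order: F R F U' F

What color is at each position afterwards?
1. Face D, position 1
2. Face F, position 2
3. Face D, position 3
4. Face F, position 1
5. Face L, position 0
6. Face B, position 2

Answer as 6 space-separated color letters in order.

After move 1 (F): F=GGGG U=WWOO R=WRWR D=RRYY L=OYOY
After move 2 (R): R=WWRR U=WGOG F=GRGY D=RBYB B=OBWB
After move 3 (F): F=GGYR U=WGYY R=OWGR D=RWYB L=OROB
After move 4 (U'): U=GYWY F=ORYR R=GGGR B=OWWB L=OBOB
After move 5 (F): F=YORR U=GYBB R=WGYR D=GGYB L=OROW
Query 1: D[1] = G
Query 2: F[2] = R
Query 3: D[3] = B
Query 4: F[1] = O
Query 5: L[0] = O
Query 6: B[2] = W

Answer: G R B O O W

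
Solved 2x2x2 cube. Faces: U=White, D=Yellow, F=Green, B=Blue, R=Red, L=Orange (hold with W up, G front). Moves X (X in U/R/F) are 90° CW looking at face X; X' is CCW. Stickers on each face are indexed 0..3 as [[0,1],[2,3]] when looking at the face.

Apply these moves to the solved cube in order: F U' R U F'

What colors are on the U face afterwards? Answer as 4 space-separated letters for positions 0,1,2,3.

After move 1 (F): F=GGGG U=WWOO R=WRWR D=RRYY L=OYOY
After move 2 (U'): U=WOWO F=OYGG R=GGWR B=WRBB L=BBOY
After move 3 (R): R=WGRG U=WYWG F=ORGY D=RBYW B=OROB
After move 4 (U): U=WWGY F=WGGY R=ORRG B=BBOB L=OROY
After move 5 (F'): F=GYWG U=WWOR R=BRRG D=RYYW L=OYOG
Query: U face = WWOR

Answer: W W O R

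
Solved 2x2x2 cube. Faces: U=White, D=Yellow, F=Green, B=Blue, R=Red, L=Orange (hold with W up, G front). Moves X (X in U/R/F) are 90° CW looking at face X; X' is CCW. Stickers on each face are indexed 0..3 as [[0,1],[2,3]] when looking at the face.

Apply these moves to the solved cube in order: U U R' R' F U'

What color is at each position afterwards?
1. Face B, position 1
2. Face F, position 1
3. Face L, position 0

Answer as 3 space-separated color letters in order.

Answer: R Y G

Derivation:
After move 1 (U): U=WWWW F=RRGG R=BBRR B=OOBB L=GGOO
After move 2 (U): U=WWWW F=BBGG R=OORR B=GGBB L=RROO
After move 3 (R'): R=OROR U=WBWG F=BWGW D=YBYG B=YGYB
After move 4 (R'): R=RROO U=WYWY F=BBGG D=YWYW B=GGBB
After move 5 (F): F=GBGB U=WYOR R=WRYO D=ORYW L=RYOW
After move 6 (U'): U=YRWO F=RYGB R=GBYO B=WRBB L=GGOW
Query 1: B[1] = R
Query 2: F[1] = Y
Query 3: L[0] = G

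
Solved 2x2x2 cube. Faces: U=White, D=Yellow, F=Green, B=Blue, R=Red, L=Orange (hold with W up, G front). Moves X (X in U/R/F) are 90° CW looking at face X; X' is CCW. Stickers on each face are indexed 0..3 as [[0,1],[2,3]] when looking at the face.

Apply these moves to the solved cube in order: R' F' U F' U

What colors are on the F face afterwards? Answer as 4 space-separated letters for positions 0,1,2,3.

Answer: O B G G

Derivation:
After move 1 (R'): R=RRRR U=WBWB F=GWGW D=YGYG B=YBYB
After move 2 (F'): F=WWGG U=WBRR R=GRYR D=OOYG L=OBOW
After move 3 (U): U=RWRB F=GRGG R=YBYR B=OBYB L=WWOW
After move 4 (F'): F=RGGG U=RWYY R=OBOR D=WWYG L=WBOR
After move 5 (U): U=YRYW F=OBGG R=OBOR B=WBYB L=RGOR
Query: F face = OBGG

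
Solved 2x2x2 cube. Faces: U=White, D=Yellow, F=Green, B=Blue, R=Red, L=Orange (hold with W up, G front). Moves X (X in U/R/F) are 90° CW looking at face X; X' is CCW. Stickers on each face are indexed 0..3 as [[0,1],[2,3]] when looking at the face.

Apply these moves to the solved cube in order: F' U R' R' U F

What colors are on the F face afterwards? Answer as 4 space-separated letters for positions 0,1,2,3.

After move 1 (F'): F=GGGG U=WWRR R=YRYR D=OOYY L=OWOW
After move 2 (U): U=RWRW F=YRGG R=BBYR B=OWBB L=GGOW
After move 3 (R'): R=BRBY U=RBRO F=YWGW D=ORYG B=YWOB
After move 4 (R'): R=RYBB U=RORY F=YBGO D=OWYW B=GWRB
After move 5 (U): U=RRYO F=RYGO R=GWBB B=GGRB L=YBOW
After move 6 (F): F=GROY U=RRWB R=YWOB D=BGYW L=YOOW
Query: F face = GROY

Answer: G R O Y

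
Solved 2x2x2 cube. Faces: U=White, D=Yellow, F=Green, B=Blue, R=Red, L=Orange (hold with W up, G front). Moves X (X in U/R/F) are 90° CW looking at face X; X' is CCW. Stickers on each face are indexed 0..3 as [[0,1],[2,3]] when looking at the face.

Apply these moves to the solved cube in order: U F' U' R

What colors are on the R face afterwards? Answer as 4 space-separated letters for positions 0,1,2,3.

Answer: Y R R G

Derivation:
After move 1 (U): U=WWWW F=RRGG R=BBRR B=OOBB L=GGOO
After move 2 (F'): F=RGRG U=WWBR R=YBYR D=GOYY L=GWOW
After move 3 (U'): U=WRWB F=GWRG R=RGYR B=YBBB L=OOOW
After move 4 (R): R=YRRG U=WWWG F=GORY D=GBYY B=BBRB
Query: R face = YRRG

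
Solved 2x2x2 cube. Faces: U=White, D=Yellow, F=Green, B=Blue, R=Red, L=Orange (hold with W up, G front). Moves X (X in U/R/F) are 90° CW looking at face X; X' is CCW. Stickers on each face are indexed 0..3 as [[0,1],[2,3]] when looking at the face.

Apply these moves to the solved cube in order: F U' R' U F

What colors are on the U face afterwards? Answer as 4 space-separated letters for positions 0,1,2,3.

After move 1 (F): F=GGGG U=WWOO R=WRWR D=RRYY L=OYOY
After move 2 (U'): U=WOWO F=OYGG R=GGWR B=WRBB L=BBOY
After move 3 (R'): R=GRGW U=WBWW F=OOGO D=RYYG B=YRRB
After move 4 (U): U=WWWB F=GRGO R=YRGW B=BBRB L=OOOY
After move 5 (F): F=GGOR U=WWYO R=WRBW D=GYYG L=OROY
Query: U face = WWYO

Answer: W W Y O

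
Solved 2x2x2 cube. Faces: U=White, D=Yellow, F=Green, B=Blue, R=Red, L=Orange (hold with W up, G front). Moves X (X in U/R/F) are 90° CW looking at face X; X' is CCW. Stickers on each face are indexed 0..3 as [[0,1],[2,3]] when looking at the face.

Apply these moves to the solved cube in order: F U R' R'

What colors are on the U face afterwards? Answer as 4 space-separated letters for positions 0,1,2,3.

After move 1 (F): F=GGGG U=WWOO R=WRWR D=RRYY L=OYOY
After move 2 (U): U=OWOW F=WRGG R=BBWR B=OYBB L=GGOY
After move 3 (R'): R=BRBW U=OBOO F=WWGW D=RRYG B=YYRB
After move 4 (R'): R=RWBB U=OROY F=WBGO D=RWYW B=GYRB
Query: U face = OROY

Answer: O R O Y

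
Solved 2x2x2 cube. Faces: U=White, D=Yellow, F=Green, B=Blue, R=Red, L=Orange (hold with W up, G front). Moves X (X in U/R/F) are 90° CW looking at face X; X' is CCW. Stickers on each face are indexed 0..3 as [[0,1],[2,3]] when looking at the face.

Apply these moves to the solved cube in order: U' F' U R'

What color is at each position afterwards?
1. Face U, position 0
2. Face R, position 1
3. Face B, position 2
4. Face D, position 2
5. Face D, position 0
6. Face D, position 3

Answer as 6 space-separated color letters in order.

After move 1 (U'): U=WWWW F=OOGG R=GGRR B=RRBB L=BBOO
After move 2 (F'): F=OGOG U=WWGR R=YGYR D=BOYY L=BWOW
After move 3 (U): U=GWRW F=YGOG R=RRYR B=BWBB L=OGOW
After move 4 (R'): R=RRRY U=GBRB F=YWOW D=BGYG B=YWOB
Query 1: U[0] = G
Query 2: R[1] = R
Query 3: B[2] = O
Query 4: D[2] = Y
Query 5: D[0] = B
Query 6: D[3] = G

Answer: G R O Y B G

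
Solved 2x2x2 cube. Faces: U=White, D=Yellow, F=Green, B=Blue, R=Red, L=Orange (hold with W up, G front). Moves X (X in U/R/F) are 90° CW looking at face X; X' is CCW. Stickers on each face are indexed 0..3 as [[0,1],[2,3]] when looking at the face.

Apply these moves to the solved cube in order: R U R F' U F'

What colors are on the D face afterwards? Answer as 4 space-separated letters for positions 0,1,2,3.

Answer: B G Y O

Derivation:
After move 1 (R): R=RRRR U=WGWG F=GYGY D=YBYB B=WBWB
After move 2 (U): U=WWGG F=RRGY R=WBRR B=OOWB L=GYOO
After move 3 (R): R=RWRB U=WRGY F=RBGB D=YWYO B=GOWB
After move 4 (F'): F=BBRG U=WRRR R=WWYB D=YOYO L=GYOG
After move 5 (U): U=RWRR F=WWRG R=GOYB B=GYWB L=BBOG
After move 6 (F'): F=WGWR U=RWGY R=OOYB D=BGYO L=BROR
Query: D face = BGYO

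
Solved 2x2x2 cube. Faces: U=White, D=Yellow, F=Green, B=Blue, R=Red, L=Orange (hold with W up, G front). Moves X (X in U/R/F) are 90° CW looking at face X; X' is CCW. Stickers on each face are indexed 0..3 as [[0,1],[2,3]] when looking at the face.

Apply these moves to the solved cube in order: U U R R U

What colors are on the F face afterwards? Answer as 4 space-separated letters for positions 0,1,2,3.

Answer: R R G G

Derivation:
After move 1 (U): U=WWWW F=RRGG R=BBRR B=OOBB L=GGOO
After move 2 (U): U=WWWW F=BBGG R=OORR B=GGBB L=RROO
After move 3 (R): R=RORO U=WBWG F=BYGY D=YBYG B=WGWB
After move 4 (R): R=RROO U=WYWY F=BBGG D=YWYW B=GGBB
After move 5 (U): U=WWYY F=RRGG R=GGOO B=RRBB L=BBOO
Query: F face = RRGG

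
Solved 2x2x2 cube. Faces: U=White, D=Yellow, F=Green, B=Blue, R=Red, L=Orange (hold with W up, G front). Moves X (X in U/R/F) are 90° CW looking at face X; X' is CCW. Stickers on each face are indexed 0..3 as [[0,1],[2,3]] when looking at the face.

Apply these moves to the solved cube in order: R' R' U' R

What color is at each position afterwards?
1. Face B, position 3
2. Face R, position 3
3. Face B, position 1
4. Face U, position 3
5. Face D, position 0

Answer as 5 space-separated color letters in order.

Answer: B B R B Y

Derivation:
After move 1 (R'): R=RRRR U=WBWB F=GWGW D=YGYG B=YBYB
After move 2 (R'): R=RRRR U=WYWY F=GBGB D=YWYW B=GBGB
After move 3 (U'): U=YYWW F=OOGB R=GBRR B=RRGB L=GBOO
After move 4 (R): R=RGRB U=YOWB F=OWGW D=YGYR B=WRYB
Query 1: B[3] = B
Query 2: R[3] = B
Query 3: B[1] = R
Query 4: U[3] = B
Query 5: D[0] = Y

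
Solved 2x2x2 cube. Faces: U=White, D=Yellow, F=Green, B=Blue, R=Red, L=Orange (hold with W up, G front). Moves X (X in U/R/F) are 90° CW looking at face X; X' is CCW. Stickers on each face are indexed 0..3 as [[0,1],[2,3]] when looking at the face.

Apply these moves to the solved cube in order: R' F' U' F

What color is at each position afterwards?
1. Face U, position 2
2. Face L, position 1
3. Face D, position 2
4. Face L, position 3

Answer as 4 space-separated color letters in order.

After move 1 (R'): R=RRRR U=WBWB F=GWGW D=YGYG B=YBYB
After move 2 (F'): F=WWGG U=WBRR R=GRYR D=OOYG L=OBOW
After move 3 (U'): U=BRWR F=OBGG R=WWYR B=GRYB L=YBOW
After move 4 (F): F=GOGB U=BRWB R=WWRR D=YWYG L=YOOO
Query 1: U[2] = W
Query 2: L[1] = O
Query 3: D[2] = Y
Query 4: L[3] = O

Answer: W O Y O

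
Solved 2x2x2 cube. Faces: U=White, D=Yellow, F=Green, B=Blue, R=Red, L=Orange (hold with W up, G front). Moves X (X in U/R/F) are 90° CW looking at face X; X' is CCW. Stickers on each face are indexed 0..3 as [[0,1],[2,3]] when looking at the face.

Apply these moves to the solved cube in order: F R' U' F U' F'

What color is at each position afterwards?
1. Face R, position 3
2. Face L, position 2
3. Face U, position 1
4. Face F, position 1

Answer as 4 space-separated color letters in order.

After move 1 (F): F=GGGG U=WWOO R=WRWR D=RRYY L=OYOY
After move 2 (R'): R=RRWW U=WBOB F=GWGO D=RGYG B=YBRB
After move 3 (U'): U=BBWO F=OYGO R=GWWW B=RRRB L=YBOY
After move 4 (F): F=GOOY U=BBYB R=WWOW D=WGYG L=YROG
After move 5 (U'): U=BBBY F=YROY R=GOOW B=WWRB L=RROG
After move 6 (F'): F=RYYO U=BBGO R=GOWW D=RGYG L=RYOB
Query 1: R[3] = W
Query 2: L[2] = O
Query 3: U[1] = B
Query 4: F[1] = Y

Answer: W O B Y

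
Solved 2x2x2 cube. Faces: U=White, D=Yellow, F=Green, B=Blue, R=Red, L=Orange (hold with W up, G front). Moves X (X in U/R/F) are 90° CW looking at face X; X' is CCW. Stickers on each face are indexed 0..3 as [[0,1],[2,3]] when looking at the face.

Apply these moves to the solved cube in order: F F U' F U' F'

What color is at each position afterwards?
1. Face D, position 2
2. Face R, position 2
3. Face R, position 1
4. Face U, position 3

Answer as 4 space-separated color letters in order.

After move 1 (F): F=GGGG U=WWOO R=WRWR D=RRYY L=OYOY
After move 2 (F): F=GGGG U=WWYY R=OROR D=WWYY L=OROR
After move 3 (U'): U=WYWY F=ORGG R=GGOR B=ORBB L=BBOR
After move 4 (F): F=GOGR U=WYRB R=WGYR D=OGYY L=BWOW
After move 5 (U'): U=YBWR F=BWGR R=GOYR B=WGBB L=OROW
After move 6 (F'): F=WRBG U=YBGY R=GOOR D=RWYY L=OROW
Query 1: D[2] = Y
Query 2: R[2] = O
Query 3: R[1] = O
Query 4: U[3] = Y

Answer: Y O O Y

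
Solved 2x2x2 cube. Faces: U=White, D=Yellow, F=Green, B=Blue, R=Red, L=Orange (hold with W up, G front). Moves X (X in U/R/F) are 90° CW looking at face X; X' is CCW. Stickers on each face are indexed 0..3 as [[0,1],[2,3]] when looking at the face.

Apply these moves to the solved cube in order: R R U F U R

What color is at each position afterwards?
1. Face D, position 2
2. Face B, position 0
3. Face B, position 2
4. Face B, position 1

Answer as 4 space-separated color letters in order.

After move 1 (R): R=RRRR U=WGWG F=GYGY D=YBYB B=WBWB
After move 2 (R): R=RRRR U=WYWY F=GBGB D=YWYW B=GBGB
After move 3 (U): U=WWYY F=RRGB R=GBRR B=OOGB L=GBOO
After move 4 (F): F=GRBR U=WWOB R=YBYR D=RGYW L=GYOW
After move 5 (U): U=OWBW F=YBBR R=OOYR B=GYGB L=GROW
After move 6 (R): R=YORO U=OBBR F=YGBW D=RGYG B=WYWB
Query 1: D[2] = Y
Query 2: B[0] = W
Query 3: B[2] = W
Query 4: B[1] = Y

Answer: Y W W Y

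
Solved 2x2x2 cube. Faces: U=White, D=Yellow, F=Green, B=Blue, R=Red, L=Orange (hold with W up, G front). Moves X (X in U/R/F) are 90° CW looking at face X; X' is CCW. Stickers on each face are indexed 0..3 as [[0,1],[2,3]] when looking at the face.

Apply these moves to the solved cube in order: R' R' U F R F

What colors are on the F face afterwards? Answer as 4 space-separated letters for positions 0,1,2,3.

Answer: B G W G

Derivation:
After move 1 (R'): R=RRRR U=WBWB F=GWGW D=YGYG B=YBYB
After move 2 (R'): R=RRRR U=WYWY F=GBGB D=YWYW B=GBGB
After move 3 (U): U=WWYY F=RRGB R=GBRR B=OOGB L=GBOO
After move 4 (F): F=GRBR U=WWOB R=YBYR D=RGYW L=GYOW
After move 5 (R): R=YYRB U=WROR F=GGBW D=RGYO B=BOWB
After move 6 (F): F=BGWG U=WRWY R=OYRB D=RYYO L=GROG
Query: F face = BGWG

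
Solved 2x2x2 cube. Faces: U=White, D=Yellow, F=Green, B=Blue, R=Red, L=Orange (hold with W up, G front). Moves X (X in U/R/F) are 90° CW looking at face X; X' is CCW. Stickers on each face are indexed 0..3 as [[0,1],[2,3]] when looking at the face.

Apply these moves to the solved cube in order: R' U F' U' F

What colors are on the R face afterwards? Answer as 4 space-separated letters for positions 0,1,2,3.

Answer: W W Y R

Derivation:
After move 1 (R'): R=RRRR U=WBWB F=GWGW D=YGYG B=YBYB
After move 2 (U): U=WWBB F=RRGW R=YBRR B=OOYB L=GWOO
After move 3 (F'): F=RWRG U=WWYR R=GBYR D=WOYG L=GBOB
After move 4 (U'): U=WRWY F=GBRG R=RWYR B=GBYB L=OOOB
After move 5 (F): F=RGGB U=WRBO R=WWYR D=YRYG L=OWOO
Query: R face = WWYR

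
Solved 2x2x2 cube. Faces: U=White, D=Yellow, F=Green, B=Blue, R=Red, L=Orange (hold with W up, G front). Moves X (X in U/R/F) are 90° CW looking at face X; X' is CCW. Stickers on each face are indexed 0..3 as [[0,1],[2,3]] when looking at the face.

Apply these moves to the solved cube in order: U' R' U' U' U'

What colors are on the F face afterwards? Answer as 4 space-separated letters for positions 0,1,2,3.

After move 1 (U'): U=WWWW F=OOGG R=GGRR B=RRBB L=BBOO
After move 2 (R'): R=GRGR U=WBWR F=OWGW D=YOYG B=YRYB
After move 3 (U'): U=BRWW F=BBGW R=OWGR B=GRYB L=YROO
After move 4 (U'): U=RWBW F=YRGW R=BBGR B=OWYB L=GROO
After move 5 (U'): U=WWRB F=GRGW R=YRGR B=BBYB L=OWOO
Query: F face = GRGW

Answer: G R G W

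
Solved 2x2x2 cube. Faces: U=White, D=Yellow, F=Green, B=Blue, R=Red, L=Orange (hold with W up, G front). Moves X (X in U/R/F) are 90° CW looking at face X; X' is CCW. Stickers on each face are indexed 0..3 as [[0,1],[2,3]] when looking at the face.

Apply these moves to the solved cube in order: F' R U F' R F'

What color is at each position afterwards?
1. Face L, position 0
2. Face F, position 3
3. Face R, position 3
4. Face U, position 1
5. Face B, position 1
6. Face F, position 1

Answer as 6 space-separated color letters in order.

Answer: G Y B Y W B

Derivation:
After move 1 (F'): F=GGGG U=WWRR R=YRYR D=OOYY L=OWOW
After move 2 (R): R=YYRR U=WGRG F=GOGY D=OBYB B=RBWB
After move 3 (U): U=RWGG F=YYGY R=RBRR B=OWWB L=GOOW
After move 4 (F'): F=YYYG U=RWRR R=BBOR D=OWYB L=GGOG
After move 5 (R): R=OBRB U=RYRG F=YWYB D=OWYO B=RWWB
After move 6 (F'): F=WBYY U=RYOR R=WBOB D=GGYO L=GGOR
Query 1: L[0] = G
Query 2: F[3] = Y
Query 3: R[3] = B
Query 4: U[1] = Y
Query 5: B[1] = W
Query 6: F[1] = B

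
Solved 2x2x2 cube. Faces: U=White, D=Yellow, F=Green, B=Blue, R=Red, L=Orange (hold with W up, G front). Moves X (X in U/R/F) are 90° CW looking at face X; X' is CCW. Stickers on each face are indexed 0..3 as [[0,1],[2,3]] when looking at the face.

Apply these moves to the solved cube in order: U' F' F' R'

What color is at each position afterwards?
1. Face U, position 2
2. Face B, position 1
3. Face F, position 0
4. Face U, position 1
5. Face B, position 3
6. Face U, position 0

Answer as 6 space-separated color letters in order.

After move 1 (U'): U=WWWW F=OOGG R=GGRR B=RRBB L=BBOO
After move 2 (F'): F=OGOG U=WWGR R=YGYR D=BOYY L=BWOW
After move 3 (F'): F=GGOO U=WWYY R=OGBR D=WWYY L=BROG
After move 4 (R'): R=GROB U=WBYR F=GWOY D=WGYO B=YRWB
Query 1: U[2] = Y
Query 2: B[1] = R
Query 3: F[0] = G
Query 4: U[1] = B
Query 5: B[3] = B
Query 6: U[0] = W

Answer: Y R G B B W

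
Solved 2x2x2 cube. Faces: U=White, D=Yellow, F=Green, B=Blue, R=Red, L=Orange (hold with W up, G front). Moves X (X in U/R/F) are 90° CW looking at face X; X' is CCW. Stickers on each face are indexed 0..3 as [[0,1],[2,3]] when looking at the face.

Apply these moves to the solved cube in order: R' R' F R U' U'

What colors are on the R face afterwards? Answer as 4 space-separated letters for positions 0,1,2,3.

After move 1 (R'): R=RRRR U=WBWB F=GWGW D=YGYG B=YBYB
After move 2 (R'): R=RRRR U=WYWY F=GBGB D=YWYW B=GBGB
After move 3 (F): F=GGBB U=WYOO R=WRYR D=RRYW L=OYOW
After move 4 (R): R=YWRR U=WGOB F=GRBW D=RGYG B=OBYB
After move 5 (U'): U=GBWO F=OYBW R=GRRR B=YWYB L=OBOW
After move 6 (U'): U=BOGW F=OBBW R=OYRR B=GRYB L=YWOW
Query: R face = OYRR

Answer: O Y R R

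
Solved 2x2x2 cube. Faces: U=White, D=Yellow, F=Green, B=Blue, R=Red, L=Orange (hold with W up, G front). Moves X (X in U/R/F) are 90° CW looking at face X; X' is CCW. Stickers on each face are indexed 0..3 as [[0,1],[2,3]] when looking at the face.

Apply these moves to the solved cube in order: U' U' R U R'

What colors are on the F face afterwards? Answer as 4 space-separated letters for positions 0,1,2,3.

After move 1 (U'): U=WWWW F=OOGG R=GGRR B=RRBB L=BBOO
After move 2 (U'): U=WWWW F=BBGG R=OORR B=GGBB L=RROO
After move 3 (R): R=RORO U=WBWG F=BYGY D=YBYG B=WGWB
After move 4 (U): U=WWGB F=ROGY R=WGRO B=RRWB L=BYOO
After move 5 (R'): R=GOWR U=WWGR F=RWGB D=YOYY B=GRBB
Query: F face = RWGB

Answer: R W G B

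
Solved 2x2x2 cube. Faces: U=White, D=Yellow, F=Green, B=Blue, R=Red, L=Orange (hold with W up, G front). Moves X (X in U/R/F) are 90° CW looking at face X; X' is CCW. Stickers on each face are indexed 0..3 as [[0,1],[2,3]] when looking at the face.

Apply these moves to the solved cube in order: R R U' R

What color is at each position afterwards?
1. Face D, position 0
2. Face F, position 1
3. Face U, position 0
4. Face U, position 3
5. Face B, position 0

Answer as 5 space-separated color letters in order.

Answer: Y W Y B W

Derivation:
After move 1 (R): R=RRRR U=WGWG F=GYGY D=YBYB B=WBWB
After move 2 (R): R=RRRR U=WYWY F=GBGB D=YWYW B=GBGB
After move 3 (U'): U=YYWW F=OOGB R=GBRR B=RRGB L=GBOO
After move 4 (R): R=RGRB U=YOWB F=OWGW D=YGYR B=WRYB
Query 1: D[0] = Y
Query 2: F[1] = W
Query 3: U[0] = Y
Query 4: U[3] = B
Query 5: B[0] = W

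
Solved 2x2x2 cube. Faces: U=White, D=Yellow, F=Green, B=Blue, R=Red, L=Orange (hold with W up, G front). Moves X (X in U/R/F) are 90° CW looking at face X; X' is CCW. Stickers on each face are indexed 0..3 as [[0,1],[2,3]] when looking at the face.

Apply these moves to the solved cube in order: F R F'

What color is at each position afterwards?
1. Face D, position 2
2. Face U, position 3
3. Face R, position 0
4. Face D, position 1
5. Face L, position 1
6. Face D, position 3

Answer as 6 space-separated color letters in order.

Answer: Y R B Y G B

Derivation:
After move 1 (F): F=GGGG U=WWOO R=WRWR D=RRYY L=OYOY
After move 2 (R): R=WWRR U=WGOG F=GRGY D=RBYB B=OBWB
After move 3 (F'): F=RYGG U=WGWR R=BWRR D=YYYB L=OGOO
Query 1: D[2] = Y
Query 2: U[3] = R
Query 3: R[0] = B
Query 4: D[1] = Y
Query 5: L[1] = G
Query 6: D[3] = B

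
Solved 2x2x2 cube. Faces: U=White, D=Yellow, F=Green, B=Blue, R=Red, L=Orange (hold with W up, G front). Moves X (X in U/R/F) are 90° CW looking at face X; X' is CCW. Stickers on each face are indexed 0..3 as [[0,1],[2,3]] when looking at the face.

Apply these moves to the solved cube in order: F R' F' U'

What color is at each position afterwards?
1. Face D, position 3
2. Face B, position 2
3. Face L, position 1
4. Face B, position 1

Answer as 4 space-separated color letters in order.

Answer: G R B R

Derivation:
After move 1 (F): F=GGGG U=WWOO R=WRWR D=RRYY L=OYOY
After move 2 (R'): R=RRWW U=WBOB F=GWGO D=RGYG B=YBRB
After move 3 (F'): F=WOGG U=WBRW R=GRRW D=YYYG L=OBOO
After move 4 (U'): U=BWWR F=OBGG R=WORW B=GRRB L=YBOO
Query 1: D[3] = G
Query 2: B[2] = R
Query 3: L[1] = B
Query 4: B[1] = R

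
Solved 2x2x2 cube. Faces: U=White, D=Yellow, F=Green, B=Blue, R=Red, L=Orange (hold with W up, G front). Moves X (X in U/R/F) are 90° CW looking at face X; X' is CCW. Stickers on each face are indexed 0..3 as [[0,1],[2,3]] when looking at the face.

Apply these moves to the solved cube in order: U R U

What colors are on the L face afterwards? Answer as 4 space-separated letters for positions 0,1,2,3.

Answer: R Y O O

Derivation:
After move 1 (U): U=WWWW F=RRGG R=BBRR B=OOBB L=GGOO
After move 2 (R): R=RBRB U=WRWG F=RYGY D=YBYO B=WOWB
After move 3 (U): U=WWGR F=RBGY R=WORB B=GGWB L=RYOO
Query: L face = RYOO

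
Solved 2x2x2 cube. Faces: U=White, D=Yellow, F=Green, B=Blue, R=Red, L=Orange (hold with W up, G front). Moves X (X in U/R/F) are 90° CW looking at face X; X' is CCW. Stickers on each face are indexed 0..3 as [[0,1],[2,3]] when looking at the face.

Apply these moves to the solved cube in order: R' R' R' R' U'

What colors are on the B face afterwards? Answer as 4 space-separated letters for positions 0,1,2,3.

Answer: R R B B

Derivation:
After move 1 (R'): R=RRRR U=WBWB F=GWGW D=YGYG B=YBYB
After move 2 (R'): R=RRRR U=WYWY F=GBGB D=YWYW B=GBGB
After move 3 (R'): R=RRRR U=WGWG F=GYGY D=YBYB B=WBWB
After move 4 (R'): R=RRRR U=WWWW F=GGGG D=YYYY B=BBBB
After move 5 (U'): U=WWWW F=OOGG R=GGRR B=RRBB L=BBOO
Query: B face = RRBB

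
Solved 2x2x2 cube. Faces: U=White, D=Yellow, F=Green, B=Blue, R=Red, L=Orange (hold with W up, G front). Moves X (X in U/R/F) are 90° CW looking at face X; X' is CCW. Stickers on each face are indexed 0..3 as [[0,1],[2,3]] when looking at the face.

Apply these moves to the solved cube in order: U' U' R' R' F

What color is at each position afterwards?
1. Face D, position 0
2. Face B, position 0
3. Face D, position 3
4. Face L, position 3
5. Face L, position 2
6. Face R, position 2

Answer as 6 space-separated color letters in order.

Answer: O G W W O Y

Derivation:
After move 1 (U'): U=WWWW F=OOGG R=GGRR B=RRBB L=BBOO
After move 2 (U'): U=WWWW F=BBGG R=OORR B=GGBB L=RROO
After move 3 (R'): R=OROR U=WBWG F=BWGW D=YBYG B=YGYB
After move 4 (R'): R=RROO U=WYWY F=BBGG D=YWYW B=GGBB
After move 5 (F): F=GBGB U=WYOR R=WRYO D=ORYW L=RYOW
Query 1: D[0] = O
Query 2: B[0] = G
Query 3: D[3] = W
Query 4: L[3] = W
Query 5: L[2] = O
Query 6: R[2] = Y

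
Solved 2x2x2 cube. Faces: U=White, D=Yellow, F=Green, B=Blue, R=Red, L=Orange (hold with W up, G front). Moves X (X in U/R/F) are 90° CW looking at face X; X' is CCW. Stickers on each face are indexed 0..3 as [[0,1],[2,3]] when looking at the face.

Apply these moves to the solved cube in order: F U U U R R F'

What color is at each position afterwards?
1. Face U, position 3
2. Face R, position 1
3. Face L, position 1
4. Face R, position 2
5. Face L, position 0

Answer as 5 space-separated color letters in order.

Answer: G W Y R B

Derivation:
After move 1 (F): F=GGGG U=WWOO R=WRWR D=RRYY L=OYOY
After move 2 (U): U=OWOW F=WRGG R=BBWR B=OYBB L=GGOY
After move 3 (U): U=OOWW F=BBGG R=OYWR B=GGBB L=WROY
After move 4 (U): U=WOWO F=OYGG R=GGWR B=WRBB L=BBOY
After move 5 (R): R=WGRG U=WYWG F=ORGY D=RBYW B=OROB
After move 6 (R): R=RWGG U=WRWY F=OBGW D=ROYO B=GRYB
After move 7 (F'): F=BWOG U=WRRG R=OWRG D=BYYO L=BYOW
Query 1: U[3] = G
Query 2: R[1] = W
Query 3: L[1] = Y
Query 4: R[2] = R
Query 5: L[0] = B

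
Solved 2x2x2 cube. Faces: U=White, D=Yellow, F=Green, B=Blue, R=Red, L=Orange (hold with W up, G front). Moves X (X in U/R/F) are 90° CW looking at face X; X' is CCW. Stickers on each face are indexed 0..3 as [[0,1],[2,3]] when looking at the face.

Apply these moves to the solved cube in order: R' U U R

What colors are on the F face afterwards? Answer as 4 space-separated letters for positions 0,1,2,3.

After move 1 (R'): R=RRRR U=WBWB F=GWGW D=YGYG B=YBYB
After move 2 (U): U=WWBB F=RRGW R=YBRR B=OOYB L=GWOO
After move 3 (U): U=BWBW F=YBGW R=OORR B=GWYB L=RROO
After move 4 (R): R=RORO U=BBBW F=YGGG D=YYYG B=WWWB
Query: F face = YGGG

Answer: Y G G G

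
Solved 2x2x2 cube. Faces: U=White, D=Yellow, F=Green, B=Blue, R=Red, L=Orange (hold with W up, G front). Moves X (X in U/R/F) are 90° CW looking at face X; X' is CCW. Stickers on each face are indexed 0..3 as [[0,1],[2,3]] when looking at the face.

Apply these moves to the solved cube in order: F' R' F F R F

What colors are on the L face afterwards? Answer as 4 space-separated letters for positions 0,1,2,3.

Answer: O B O O

Derivation:
After move 1 (F'): F=GGGG U=WWRR R=YRYR D=OOYY L=OWOW
After move 2 (R'): R=RRYY U=WBRB F=GWGR D=OGYG B=YBOB
After move 3 (F): F=GGRW U=WBWW R=RRBY D=YRYG L=OOOG
After move 4 (F): F=RGWG U=WBGO R=WRWY D=BRYG L=OYOR
After move 5 (R): R=WWYR U=WGGG F=RRWG D=BOYY B=OBBB
After move 6 (F): F=WRGR U=WGRY R=GWGR D=YWYY L=OBOO
Query: L face = OBOO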